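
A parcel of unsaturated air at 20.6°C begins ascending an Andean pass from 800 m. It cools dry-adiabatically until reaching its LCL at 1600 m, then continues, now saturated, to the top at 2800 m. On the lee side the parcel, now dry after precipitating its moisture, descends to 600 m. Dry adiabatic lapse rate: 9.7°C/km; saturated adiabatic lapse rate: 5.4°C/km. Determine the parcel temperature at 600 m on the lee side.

27.7°C

800 → 1600 m (dry, 9.7°C/km): ΔT = -9.7 × 0.8 = -7.76°C → T = 12.84°C
1600 → 2800 m (saturated, 5.4°C/km): ΔT = -5.4 × 1.2 = -6.48°C → T = 6.36°C
2800 → 600 m (dry descent, 9.7°C/km): ΔT = +9.7 × 2.2 = +21.34°C → T = 27.7°C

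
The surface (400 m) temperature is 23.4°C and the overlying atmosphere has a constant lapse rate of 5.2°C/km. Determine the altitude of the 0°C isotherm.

4900 m

Height above start = (23.4 − 0) / 5.2 = 4.5 km
Altitude = 400 m + 4500 m = 4900 m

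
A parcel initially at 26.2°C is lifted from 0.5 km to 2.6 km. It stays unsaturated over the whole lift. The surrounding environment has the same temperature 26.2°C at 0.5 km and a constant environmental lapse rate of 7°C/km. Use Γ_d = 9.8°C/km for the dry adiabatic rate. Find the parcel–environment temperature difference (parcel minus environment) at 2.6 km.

Parcel:
  500–2600 m, dry: Δz = 2.1 km ⇒ ΔT = -20.58°C; T = 5.62°C
Environment:
  500–2600 m, environment: Δz = 2.1 km ⇒ ΔT = -14.7°C; T = 11.5°C
T_parcel − T_env = 5.62 − 11.5 = -5.88°C

-5.88°C (parcel cooler than environment)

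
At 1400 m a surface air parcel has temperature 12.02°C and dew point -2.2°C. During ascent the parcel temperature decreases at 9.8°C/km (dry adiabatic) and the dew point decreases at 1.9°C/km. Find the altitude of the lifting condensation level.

T and T_d converge at 9.8 − 1.9 = 7.9°C per km
Height above start = (12.02 − (-2.2)) / 7.9 = 1.8 km
LCL altitude = 1400 m + 1800 m = 3200 m

3200 m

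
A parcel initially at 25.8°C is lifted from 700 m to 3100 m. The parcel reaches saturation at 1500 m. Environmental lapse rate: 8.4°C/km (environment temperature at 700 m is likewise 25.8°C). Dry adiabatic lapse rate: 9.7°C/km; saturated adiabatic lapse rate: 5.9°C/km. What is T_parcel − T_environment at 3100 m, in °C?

Parcel:
  700–1500 m, dry: Δz = 0.8 km ⇒ ΔT = -7.76°C; T = 18.04°C
  1500–3100 m, saturated: Δz = 1.6 km ⇒ ΔT = -9.44°C; T = 8.6°C
Environment:
  700–3100 m, environment: Δz = 2.4 km ⇒ ΔT = -20.16°C; T = 5.64°C
T_parcel − T_env = 8.6 − 5.64 = +2.96°C

+2.96°C (parcel warmer than environment)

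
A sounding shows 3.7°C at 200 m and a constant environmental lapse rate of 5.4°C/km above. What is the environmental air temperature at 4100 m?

-17.36°C

200–4100 m, environmental: Δz = 3.9 km ⇒ ΔT = -21.06°C; T = -17.36°C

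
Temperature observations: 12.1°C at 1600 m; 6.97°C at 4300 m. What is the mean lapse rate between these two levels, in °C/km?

1.9°C/km

Γ = −ΔT/Δz = (12.1 − 6.97) / (4300 − 1600) m
  = 5.13°C / 2.7 km = 1.9°C/km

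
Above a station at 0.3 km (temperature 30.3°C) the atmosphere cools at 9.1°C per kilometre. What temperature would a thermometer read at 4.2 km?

From 300 m to 4200 m (environmental): cools by 9.1 × 3.9 = 35.49°C, giving -5.19°C.

-5.19°C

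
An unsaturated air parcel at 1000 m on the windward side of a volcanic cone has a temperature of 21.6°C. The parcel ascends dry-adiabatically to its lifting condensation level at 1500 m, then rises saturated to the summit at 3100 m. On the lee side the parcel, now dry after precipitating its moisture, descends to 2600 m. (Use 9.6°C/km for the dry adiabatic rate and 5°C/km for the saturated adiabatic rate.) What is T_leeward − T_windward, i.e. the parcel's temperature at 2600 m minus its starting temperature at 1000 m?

-8°C

Dry to 1500 m: -9.6 × 0.5 km = -4.8°C, so T = 16.8°C.
Saturated to 3100 m: -5 × 1.6 km = -8°C, so T = 8.8°C.
Dry descent to 2600 m: +9.6 × 0.5 km = +4.8°C, so T = 13.6°C.
Net change vs windward start: 13.6 − 21.6 = -8°C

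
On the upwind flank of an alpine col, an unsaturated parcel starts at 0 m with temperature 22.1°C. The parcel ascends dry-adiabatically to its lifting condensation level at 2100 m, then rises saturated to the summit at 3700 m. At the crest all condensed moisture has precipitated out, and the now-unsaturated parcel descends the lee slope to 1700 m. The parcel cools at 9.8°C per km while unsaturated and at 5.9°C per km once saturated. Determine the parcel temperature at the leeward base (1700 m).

From 0 m to 2100 m (dry): cools by 9.8 × 2.1 = 20.58°C, giving 1.52°C.
From 2100 m to 3700 m (saturated): cools by 5.9 × 1.6 = 9.44°C, giving -7.92°C.
From 3700 m to 1700 m (dry descent): warms by 9.8 × 2 = 19.6°C, giving 11.68°C.

11.68°C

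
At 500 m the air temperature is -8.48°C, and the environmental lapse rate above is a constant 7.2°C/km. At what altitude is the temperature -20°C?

Height above start = (-8.48 − (-20)) / 7.2 = 1.6 km
Altitude = 500 m + 1600 m = 2100 m

2100 m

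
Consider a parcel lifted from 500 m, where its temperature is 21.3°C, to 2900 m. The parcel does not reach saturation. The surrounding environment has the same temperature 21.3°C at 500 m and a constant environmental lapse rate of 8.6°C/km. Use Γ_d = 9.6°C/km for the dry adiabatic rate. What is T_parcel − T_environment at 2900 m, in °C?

Parcel:
  500 → 2900 m (dry, 9.6°C/km): ΔT = -9.6 × 2.4 = -23.04°C → T = -1.74°C
Environment:
  500 → 2900 m (environment, 8.6°C/km): ΔT = -8.6 × 2.4 = -20.64°C → T = 0.66°C
T_parcel − T_env = -1.74 − 0.66 = -2.4°C

-2.4°C (parcel cooler than environment)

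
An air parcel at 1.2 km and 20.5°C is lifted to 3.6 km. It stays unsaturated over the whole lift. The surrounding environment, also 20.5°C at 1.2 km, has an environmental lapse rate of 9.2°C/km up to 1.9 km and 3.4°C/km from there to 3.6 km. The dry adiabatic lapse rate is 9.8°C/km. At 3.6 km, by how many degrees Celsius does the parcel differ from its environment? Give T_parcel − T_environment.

-11.3°C (parcel cooler than environment)

Parcel:
  From 1200 m to 3600 m (dry): cools by 9.8 × 2.4 = 23.52°C, giving -3.02°C.
Environment:
  From 1200 m to 1900 m (environment, lower layer): cools by 9.2 × 0.7 = 6.44°C, giving 14.06°C.
  From 1900 m to 3600 m (environment, upper layer): cools by 3.4 × 1.7 = 5.78°C, giving 8.28°C.
T_parcel − T_env = -3.02 − 8.28 = -11.3°C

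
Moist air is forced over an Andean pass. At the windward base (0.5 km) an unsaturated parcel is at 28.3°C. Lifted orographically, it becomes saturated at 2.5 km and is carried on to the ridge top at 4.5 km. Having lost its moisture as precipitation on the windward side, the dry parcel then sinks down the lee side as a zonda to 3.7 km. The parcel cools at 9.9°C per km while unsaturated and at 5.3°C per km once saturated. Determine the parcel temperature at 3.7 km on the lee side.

Dry to 2500 m: -9.9 × 2 km = -19.8°C, so T = 8.5°C.
Saturated to 4500 m: -5.3 × 2 km = -10.6°C, so T = -2.1°C.
Dry descent to 3700 m: +9.9 × 0.8 km = +7.92°C, so T = 5.82°C.

5.82°C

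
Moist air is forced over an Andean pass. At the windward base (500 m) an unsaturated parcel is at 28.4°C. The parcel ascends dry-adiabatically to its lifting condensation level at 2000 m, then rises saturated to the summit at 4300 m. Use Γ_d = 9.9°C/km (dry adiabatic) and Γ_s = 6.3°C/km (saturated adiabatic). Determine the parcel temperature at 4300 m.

500 → 2000 m (dry, 9.9°C/km): ΔT = -9.9 × 1.5 = -14.85°C → T = 13.55°C
2000 → 4300 m (saturated, 6.3°C/km): ΔT = -6.3 × 2.3 = -14.49°C → T = -0.94°C

-0.94°C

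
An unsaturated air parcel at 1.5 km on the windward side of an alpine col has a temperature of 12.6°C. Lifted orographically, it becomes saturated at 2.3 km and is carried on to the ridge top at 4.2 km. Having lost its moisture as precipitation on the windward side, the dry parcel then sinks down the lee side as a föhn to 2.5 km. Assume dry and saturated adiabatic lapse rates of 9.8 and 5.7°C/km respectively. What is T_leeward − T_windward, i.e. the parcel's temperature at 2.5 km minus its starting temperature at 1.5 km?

1500–2300 m, dry: Δz = 0.8 km ⇒ ΔT = -7.84°C; T = 4.76°C
2300–4200 m, saturated: Δz = 1.9 km ⇒ ΔT = -10.83°C; T = -6.07°C
4200–2500 m, dry descent: Δz = 1.7 km ⇒ ΔT = +16.66°C; T = 10.59°C
Net change vs windward start: 10.59 − 12.6 = -2.01°C

-2.01°C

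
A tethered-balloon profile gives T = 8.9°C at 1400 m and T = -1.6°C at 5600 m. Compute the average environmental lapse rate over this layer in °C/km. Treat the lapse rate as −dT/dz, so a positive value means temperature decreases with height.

2.5°C/km

Γ = −ΔT/Δz = (8.9 − (-1.6)) / (5600 − 1400) m
  = 10.5°C / 4.2 km = 2.5°C/km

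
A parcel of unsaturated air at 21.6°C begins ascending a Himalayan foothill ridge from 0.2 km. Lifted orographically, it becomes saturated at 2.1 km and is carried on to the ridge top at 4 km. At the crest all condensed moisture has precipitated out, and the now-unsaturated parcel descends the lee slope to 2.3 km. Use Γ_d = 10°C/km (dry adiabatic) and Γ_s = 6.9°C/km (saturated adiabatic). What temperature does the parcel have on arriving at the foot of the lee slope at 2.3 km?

From 200 m to 2100 m (dry): cools by 10 × 1.9 = 19°C, giving 2.6°C.
From 2100 m to 4000 m (saturated): cools by 6.9 × 1.9 = 13.11°C, giving -10.51°C.
From 4000 m to 2300 m (dry descent): warms by 10 × 1.7 = 17°C, giving 6.49°C.

6.49°C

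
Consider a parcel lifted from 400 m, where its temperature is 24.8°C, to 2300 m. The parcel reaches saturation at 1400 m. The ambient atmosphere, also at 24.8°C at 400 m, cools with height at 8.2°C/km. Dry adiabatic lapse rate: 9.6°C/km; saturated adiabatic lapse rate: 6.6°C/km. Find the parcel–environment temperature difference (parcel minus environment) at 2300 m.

+0.04°C (parcel warmer than environment)

Parcel:
  Dry to 1400 m: -9.6 × 1 km = -9.6°C, so T = 15.2°C.
  Saturated to 2300 m: -6.6 × 0.9 km = -5.94°C, so T = 9.26°C.
Environment:
  Environment to 2300 m: -8.2 × 1.9 km = -15.58°C, so T = 9.22°C.
T_parcel − T_env = 9.26 − 9.22 = +0.04°C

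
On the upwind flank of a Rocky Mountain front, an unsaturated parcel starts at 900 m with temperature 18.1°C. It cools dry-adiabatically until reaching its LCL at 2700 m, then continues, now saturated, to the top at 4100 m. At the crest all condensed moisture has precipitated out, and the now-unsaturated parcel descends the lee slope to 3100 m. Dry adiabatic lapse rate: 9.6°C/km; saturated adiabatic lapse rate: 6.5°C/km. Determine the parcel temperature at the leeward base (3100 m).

1.32°C

900–2700 m, dry: Δz = 1.8 km ⇒ ΔT = -17.28°C; T = 0.82°C
2700–4100 m, saturated: Δz = 1.4 km ⇒ ΔT = -9.1°C; T = -8.28°C
4100–3100 m, dry descent: Δz = 1 km ⇒ ΔT = +9.6°C; T = 1.32°C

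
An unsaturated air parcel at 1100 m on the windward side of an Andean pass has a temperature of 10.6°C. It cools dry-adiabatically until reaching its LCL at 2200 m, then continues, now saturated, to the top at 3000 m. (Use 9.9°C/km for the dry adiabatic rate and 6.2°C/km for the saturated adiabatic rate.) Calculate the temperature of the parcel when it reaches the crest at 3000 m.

1100–2200 m, dry: Δz = 1.1 km ⇒ ΔT = -10.89°C; T = -0.29°C
2200–3000 m, saturated: Δz = 0.8 km ⇒ ΔT = -4.96°C; T = -5.25°C

-5.25°C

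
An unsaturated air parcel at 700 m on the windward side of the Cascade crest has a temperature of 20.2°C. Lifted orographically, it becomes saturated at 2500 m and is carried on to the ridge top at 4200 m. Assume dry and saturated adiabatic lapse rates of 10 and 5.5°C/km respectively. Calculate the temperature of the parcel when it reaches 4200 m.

-7.15°C

From 700 m to 2500 m (dry): cools by 10 × 1.8 = 18°C, giving 2.2°C.
From 2500 m to 4200 m (saturated): cools by 5.5 × 1.7 = 9.35°C, giving -7.15°C.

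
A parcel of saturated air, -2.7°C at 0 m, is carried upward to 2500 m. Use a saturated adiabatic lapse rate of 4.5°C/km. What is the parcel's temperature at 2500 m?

-13.95°C

0–2500 m, saturated adiabatic: Δz = 2.5 km ⇒ ΔT = -11.25°C; T = -13.95°C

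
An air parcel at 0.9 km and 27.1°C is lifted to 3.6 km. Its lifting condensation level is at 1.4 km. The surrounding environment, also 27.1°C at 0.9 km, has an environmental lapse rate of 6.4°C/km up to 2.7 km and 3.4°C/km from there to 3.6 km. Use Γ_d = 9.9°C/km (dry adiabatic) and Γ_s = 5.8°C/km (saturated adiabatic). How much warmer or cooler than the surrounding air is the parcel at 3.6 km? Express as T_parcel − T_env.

Parcel:
  Dry to 1400 m: -9.9 × 0.5 km = -4.95°C, so T = 22.15°C.
  Saturated to 3600 m: -5.8 × 2.2 km = -12.76°C, so T = 9.39°C.
Environment:
  Environment, lower layer to 2700 m: -6.4 × 1.8 km = -11.52°C, so T = 15.58°C.
  Environment, upper layer to 3600 m: -3.4 × 0.9 km = -3.06°C, so T = 12.52°C.
T_parcel − T_env = 9.39 − 12.52 = -3.13°C

-3.13°C (parcel cooler than environment)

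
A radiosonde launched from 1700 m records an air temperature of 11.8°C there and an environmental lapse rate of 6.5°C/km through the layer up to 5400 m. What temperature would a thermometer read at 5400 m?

Environmental to 5400 m: -6.5 × 3.7 km = -24.05°C, so T = -12.25°C.

-12.25°C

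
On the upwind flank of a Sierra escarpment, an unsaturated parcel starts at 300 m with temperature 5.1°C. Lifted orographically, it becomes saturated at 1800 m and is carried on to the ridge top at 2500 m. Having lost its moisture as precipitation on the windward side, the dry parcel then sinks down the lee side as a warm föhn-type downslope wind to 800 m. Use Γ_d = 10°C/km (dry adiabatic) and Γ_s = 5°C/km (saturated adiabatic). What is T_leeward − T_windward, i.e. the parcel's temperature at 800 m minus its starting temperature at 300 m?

-1.5°C

300–1800 m, dry: Δz = 1.5 km ⇒ ΔT = -15°C; T = -9.9°C
1800–2500 m, saturated: Δz = 0.7 km ⇒ ΔT = -3.5°C; T = -13.4°C
2500–800 m, dry descent: Δz = 1.7 km ⇒ ΔT = +17°C; T = 3.6°C
Net change vs windward start: 3.6 − 5.1 = -1.5°C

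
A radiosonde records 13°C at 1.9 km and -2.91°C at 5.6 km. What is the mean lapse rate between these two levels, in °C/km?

Γ = −ΔT/Δz = (13 − (-2.91)) / (5600 − 1900) m
  = 15.91°C / 3.7 km = 4.3°C/km

4.3°C/km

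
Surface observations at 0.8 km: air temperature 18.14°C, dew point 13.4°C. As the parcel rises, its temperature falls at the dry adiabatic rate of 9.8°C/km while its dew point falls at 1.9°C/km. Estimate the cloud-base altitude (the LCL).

1.4 km

T and T_d converge at 9.8 − 1.9 = 7.9°C per km
Height above start = (18.14 − 13.4) / 7.9 = 0.6 km
LCL altitude = 800 m + 600 m = 1400 m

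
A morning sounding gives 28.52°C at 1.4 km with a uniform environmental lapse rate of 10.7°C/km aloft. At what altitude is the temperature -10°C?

5 km

Height above start = (28.52 − (-10)) / 10.7 = 3.6 km
Altitude = 1400 m + 3600 m = 5000 m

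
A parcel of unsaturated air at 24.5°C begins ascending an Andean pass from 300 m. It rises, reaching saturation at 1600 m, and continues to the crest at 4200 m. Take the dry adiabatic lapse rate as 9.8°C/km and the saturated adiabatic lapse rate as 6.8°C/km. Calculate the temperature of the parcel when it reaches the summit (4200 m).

Dry to 1600 m: -9.8 × 1.3 km = -12.74°C, so T = 11.76°C.
Saturated to 4200 m: -6.8 × 2.6 km = -17.68°C, so T = -5.92°C.

-5.92°C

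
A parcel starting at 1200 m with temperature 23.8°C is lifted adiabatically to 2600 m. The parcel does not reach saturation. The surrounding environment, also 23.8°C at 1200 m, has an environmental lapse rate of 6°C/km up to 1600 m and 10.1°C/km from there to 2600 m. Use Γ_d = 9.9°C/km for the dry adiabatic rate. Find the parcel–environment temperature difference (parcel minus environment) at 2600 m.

-1.36°C (parcel cooler than environment)

Parcel:
  Dry to 2600 m: -9.9 × 1.4 km = -13.86°C, so T = 9.94°C.
Environment:
  Environment, lower layer to 1600 m: -6 × 0.4 km = -2.4°C, so T = 21.4°C.
  Environment, upper layer to 2600 m: -10.1 × 1 km = -10.1°C, so T = 11.3°C.
T_parcel − T_env = 9.94 − 11.3 = -1.36°C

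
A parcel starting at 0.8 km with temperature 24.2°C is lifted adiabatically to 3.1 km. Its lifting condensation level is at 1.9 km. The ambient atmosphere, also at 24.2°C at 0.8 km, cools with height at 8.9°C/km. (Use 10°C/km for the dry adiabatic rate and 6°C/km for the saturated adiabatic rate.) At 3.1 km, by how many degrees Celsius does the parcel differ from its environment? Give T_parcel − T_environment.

Parcel:
  From 800 m to 1900 m (dry): cools by 10 × 1.1 = 11°C, giving 13.2°C.
  From 1900 m to 3100 m (saturated): cools by 6 × 1.2 = 7.2°C, giving 6°C.
Environment:
  From 800 m to 3100 m (environment): cools by 8.9 × 2.3 = 20.47°C, giving 3.73°C.
T_parcel − T_env = 6 − 3.73 = +2.27°C

+2.27°C (parcel warmer than environment)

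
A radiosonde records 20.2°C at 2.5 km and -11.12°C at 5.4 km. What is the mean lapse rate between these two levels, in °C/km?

10.8°C/km

Γ = −ΔT/Δz = (20.2 − (-11.12)) / (5400 − 2500) m
  = 31.32°C / 2.9 km = 10.8°C/km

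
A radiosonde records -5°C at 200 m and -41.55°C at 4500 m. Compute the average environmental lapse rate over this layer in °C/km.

8.5°C/km

Γ = −ΔT/Δz = (-5 − (-41.55)) / (4500 − 200) m
  = 36.55°C / 4.3 km = 8.5°C/km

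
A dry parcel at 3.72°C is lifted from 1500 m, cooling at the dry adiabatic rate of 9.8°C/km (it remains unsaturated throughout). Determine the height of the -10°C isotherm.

2900 m

Height above start = (3.72 − (-10)) / 9.8 = 1.4 km
Altitude = 1500 m + 1400 m = 2900 m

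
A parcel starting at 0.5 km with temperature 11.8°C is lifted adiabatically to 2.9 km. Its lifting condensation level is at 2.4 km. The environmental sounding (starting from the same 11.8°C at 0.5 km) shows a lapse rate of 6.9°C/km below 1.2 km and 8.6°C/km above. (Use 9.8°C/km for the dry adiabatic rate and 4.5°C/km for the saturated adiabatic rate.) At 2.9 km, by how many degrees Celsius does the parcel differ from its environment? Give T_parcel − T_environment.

-1.42°C (parcel cooler than environment)

Parcel:
  From 500 m to 2400 m (dry): cools by 9.8 × 1.9 = 18.62°C, giving -6.82°C.
  From 2400 m to 2900 m (saturated): cools by 4.5 × 0.5 = 2.25°C, giving -9.07°C.
Environment:
  From 500 m to 1200 m (environment, lower layer): cools by 6.9 × 0.7 = 4.83°C, giving 6.97°C.
  From 1200 m to 2900 m (environment, upper layer): cools by 8.6 × 1.7 = 14.62°C, giving -7.65°C.
T_parcel − T_env = -9.07 − (-7.65) = -1.42°C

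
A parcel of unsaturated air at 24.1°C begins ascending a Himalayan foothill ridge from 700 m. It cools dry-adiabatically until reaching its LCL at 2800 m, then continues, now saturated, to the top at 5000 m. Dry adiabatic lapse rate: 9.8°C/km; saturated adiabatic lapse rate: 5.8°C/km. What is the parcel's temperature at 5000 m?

Dry to 2800 m: -9.8 × 2.1 km = -20.58°C, so T = 3.52°C.
Saturated to 5000 m: -5.8 × 2.2 km = -12.76°C, so T = -9.24°C.

-9.24°C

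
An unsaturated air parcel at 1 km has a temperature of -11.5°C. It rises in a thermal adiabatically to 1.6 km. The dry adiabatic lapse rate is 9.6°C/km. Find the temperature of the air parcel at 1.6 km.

1000–1600 m, dry adiabatic: Δz = 0.6 km ⇒ ΔT = -5.76°C; T = -17.26°C

-17.26°C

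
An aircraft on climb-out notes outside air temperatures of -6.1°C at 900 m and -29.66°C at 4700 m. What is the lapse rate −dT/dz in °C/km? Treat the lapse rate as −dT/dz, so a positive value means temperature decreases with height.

Γ = −ΔT/Δz = (-6.1 − (-29.66)) / (4700 − 900) m
  = 23.56°C / 3.8 km = 6.2°C/km

6.2°C/km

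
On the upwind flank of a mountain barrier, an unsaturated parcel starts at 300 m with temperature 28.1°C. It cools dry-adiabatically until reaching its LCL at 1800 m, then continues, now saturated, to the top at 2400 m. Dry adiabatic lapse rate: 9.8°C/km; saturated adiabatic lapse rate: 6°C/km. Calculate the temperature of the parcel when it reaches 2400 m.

From 300 m to 1800 m (dry): cools by 9.8 × 1.5 = 14.7°C, giving 13.4°C.
From 1800 m to 2400 m (saturated): cools by 6 × 0.6 = 3.6°C, giving 9.8°C.

9.8°C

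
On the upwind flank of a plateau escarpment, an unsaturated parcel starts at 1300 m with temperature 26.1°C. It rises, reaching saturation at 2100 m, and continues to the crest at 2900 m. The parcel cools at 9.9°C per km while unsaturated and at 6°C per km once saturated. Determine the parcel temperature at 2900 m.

1300 → 2100 m (dry, 9.9°C/km): ΔT = -9.9 × 0.8 = -7.92°C → T = 18.18°C
2100 → 2900 m (saturated, 6°C/km): ΔT = -6 × 0.8 = -4.8°C → T = 13.38°C

13.38°C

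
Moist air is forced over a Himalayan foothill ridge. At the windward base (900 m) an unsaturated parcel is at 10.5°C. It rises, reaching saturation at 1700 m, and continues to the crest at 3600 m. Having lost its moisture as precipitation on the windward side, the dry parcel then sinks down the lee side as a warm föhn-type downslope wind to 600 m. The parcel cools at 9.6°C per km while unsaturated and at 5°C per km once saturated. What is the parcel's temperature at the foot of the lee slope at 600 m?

From 900 m to 1700 m (dry): cools by 9.6 × 0.8 = 7.68°C, giving 2.82°C.
From 1700 m to 3600 m (saturated): cools by 5 × 1.9 = 9.5°C, giving -6.68°C.
From 3600 m to 600 m (dry descent): warms by 9.6 × 3 = 28.8°C, giving 22.12°C.

22.12°C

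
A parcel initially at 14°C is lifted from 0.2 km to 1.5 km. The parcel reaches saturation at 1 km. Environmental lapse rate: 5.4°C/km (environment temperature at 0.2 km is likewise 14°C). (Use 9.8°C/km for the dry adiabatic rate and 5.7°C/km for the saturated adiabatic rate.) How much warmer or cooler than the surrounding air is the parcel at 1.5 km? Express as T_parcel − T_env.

-3.67°C (parcel cooler than environment)

Parcel:
  Dry to 1000 m: -9.8 × 0.8 km = -7.84°C, so T = 6.16°C.
  Saturated to 1500 m: -5.7 × 0.5 km = -2.85°C, so T = 3.31°C.
Environment:
  Environment to 1500 m: -5.4 × 1.3 km = -7.02°C, so T = 6.98°C.
T_parcel − T_env = 3.31 − 6.98 = -3.67°C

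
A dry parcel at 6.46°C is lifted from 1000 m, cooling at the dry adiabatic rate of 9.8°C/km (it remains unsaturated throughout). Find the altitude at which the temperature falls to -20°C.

3700 m

Height above start = (6.46 − (-20)) / 9.8 = 2.7 km
Altitude = 1000 m + 2700 m = 3700 m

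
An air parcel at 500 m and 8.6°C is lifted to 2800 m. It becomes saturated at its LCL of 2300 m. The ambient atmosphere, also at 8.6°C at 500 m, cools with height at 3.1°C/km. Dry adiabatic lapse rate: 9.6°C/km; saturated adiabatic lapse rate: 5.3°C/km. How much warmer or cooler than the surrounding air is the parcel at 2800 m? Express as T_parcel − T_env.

-12.8°C (parcel cooler than environment)

Parcel:
  Dry to 2300 m: -9.6 × 1.8 km = -17.28°C, so T = -8.68°C.
  Saturated to 2800 m: -5.3 × 0.5 km = -2.65°C, so T = -11.33°C.
Environment:
  Environment to 2800 m: -3.1 × 2.3 km = -7.13°C, so T = 1.47°C.
T_parcel − T_env = -11.33 − 1.47 = -12.8°C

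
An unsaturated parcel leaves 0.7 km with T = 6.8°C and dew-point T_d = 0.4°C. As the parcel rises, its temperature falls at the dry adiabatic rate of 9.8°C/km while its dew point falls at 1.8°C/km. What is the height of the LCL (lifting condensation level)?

1.5 km

T and T_d converge at 9.8 − 1.8 = 8°C per km
Height above start = (6.8 − 0.4) / 8 = 0.8 km
LCL altitude = 700 m + 800 m = 1500 m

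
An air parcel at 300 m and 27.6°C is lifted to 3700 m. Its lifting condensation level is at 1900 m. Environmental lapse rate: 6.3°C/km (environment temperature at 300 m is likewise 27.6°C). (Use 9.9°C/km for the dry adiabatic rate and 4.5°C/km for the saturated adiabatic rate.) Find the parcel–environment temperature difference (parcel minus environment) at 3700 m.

Parcel:
  Dry to 1900 m: -9.9 × 1.6 km = -15.84°C, so T = 11.76°C.
  Saturated to 3700 m: -4.5 × 1.8 km = -8.1°C, so T = 3.66°C.
Environment:
  Environment to 3700 m: -6.3 × 3.4 km = -21.42°C, so T = 6.18°C.
T_parcel − T_env = 3.66 − 6.18 = -2.52°C

-2.52°C (parcel cooler than environment)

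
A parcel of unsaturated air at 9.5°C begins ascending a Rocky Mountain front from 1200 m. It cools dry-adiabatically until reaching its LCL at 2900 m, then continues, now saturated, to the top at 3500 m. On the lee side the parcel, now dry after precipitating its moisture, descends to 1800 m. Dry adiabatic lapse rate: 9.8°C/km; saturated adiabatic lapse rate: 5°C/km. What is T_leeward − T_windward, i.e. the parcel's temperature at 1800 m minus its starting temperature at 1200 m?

-3°C

1200 → 2900 m (dry, 9.8°C/km): ΔT = -9.8 × 1.7 = -16.66°C → T = -7.16°C
2900 → 3500 m (saturated, 5°C/km): ΔT = -5 × 0.6 = -3°C → T = -10.16°C
3500 → 1800 m (dry descent, 9.8°C/km): ΔT = +9.8 × 1.7 = +16.66°C → T = 6.5°C
Net change vs windward start: 6.5 − 9.5 = -3°C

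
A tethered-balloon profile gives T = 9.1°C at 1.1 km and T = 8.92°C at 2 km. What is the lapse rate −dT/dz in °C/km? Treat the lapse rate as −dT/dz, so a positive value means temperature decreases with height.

Γ = −ΔT/Δz = (9.1 − 8.92) / (2000 − 1100) m
  = 0.18°C / 0.9 km = 0.2°C/km

0.2°C/km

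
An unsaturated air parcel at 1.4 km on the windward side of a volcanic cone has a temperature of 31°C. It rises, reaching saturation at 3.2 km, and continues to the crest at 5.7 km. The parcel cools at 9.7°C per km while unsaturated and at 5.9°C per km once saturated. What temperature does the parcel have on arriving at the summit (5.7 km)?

1400–3200 m, dry: Δz = 1.8 km ⇒ ΔT = -17.46°C; T = 13.54°C
3200–5700 m, saturated: Δz = 2.5 km ⇒ ΔT = -14.75°C; T = -1.21°C

-1.21°C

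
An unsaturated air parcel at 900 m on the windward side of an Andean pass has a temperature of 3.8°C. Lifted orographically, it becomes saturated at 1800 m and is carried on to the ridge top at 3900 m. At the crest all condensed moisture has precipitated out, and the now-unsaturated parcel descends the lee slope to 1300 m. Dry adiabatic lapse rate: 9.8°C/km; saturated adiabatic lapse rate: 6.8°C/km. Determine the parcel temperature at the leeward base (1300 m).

From 900 m to 1800 m (dry): cools by 9.8 × 0.9 = 8.82°C, giving -5.02°C.
From 1800 m to 3900 m (saturated): cools by 6.8 × 2.1 = 14.28°C, giving -19.3°C.
From 3900 m to 1300 m (dry descent): warms by 9.8 × 2.6 = 25.48°C, giving 6.18°C.

6.18°C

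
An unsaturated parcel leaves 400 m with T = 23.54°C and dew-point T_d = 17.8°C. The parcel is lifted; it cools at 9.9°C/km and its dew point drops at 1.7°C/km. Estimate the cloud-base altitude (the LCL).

1100 m

T and T_d converge at 9.9 − 1.7 = 8.2°C per km
Height above start = (23.54 − 17.8) / 8.2 = 0.7 km
LCL altitude = 400 m + 700 m = 1100 m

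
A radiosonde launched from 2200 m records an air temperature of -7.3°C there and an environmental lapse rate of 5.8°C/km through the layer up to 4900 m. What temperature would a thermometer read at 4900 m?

-22.96°C

Environmental to 4900 m: -5.8 × 2.7 km = -15.66°C, so T = -22.96°C.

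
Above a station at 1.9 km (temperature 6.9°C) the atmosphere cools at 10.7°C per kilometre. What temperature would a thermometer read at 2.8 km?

-2.73°C

From 1900 m to 2800 m (environmental): cools by 10.7 × 0.9 = 9.63°C, giving -2.73°C.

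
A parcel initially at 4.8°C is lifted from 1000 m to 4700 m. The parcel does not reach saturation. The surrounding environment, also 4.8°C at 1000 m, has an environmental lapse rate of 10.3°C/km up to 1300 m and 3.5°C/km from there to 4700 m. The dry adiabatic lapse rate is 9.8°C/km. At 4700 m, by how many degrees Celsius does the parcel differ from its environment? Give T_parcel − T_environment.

Parcel:
  From 1000 m to 4700 m (dry): cools by 9.8 × 3.7 = 36.26°C, giving -31.46°C.
Environment:
  From 1000 m to 1300 m (environment, lower layer): cools by 10.3 × 0.3 = 3.09°C, giving 1.71°C.
  From 1300 m to 4700 m (environment, upper layer): cools by 3.5 × 3.4 = 11.9°C, giving -10.19°C.
T_parcel − T_env = -31.46 − (-10.19) = -21.27°C

-21.27°C (parcel cooler than environment)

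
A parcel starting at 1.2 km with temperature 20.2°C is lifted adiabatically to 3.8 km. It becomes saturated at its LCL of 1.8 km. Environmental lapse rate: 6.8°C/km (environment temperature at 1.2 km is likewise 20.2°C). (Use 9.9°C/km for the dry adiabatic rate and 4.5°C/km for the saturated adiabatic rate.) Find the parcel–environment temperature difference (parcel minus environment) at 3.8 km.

Parcel:
  1200 → 1800 m (dry, 9.9°C/km): ΔT = -9.9 × 0.6 = -5.94°C → T = 14.26°C
  1800 → 3800 m (saturated, 4.5°C/km): ΔT = -4.5 × 2 = -9°C → T = 5.26°C
Environment:
  1200 → 3800 m (environment, 6.8°C/km): ΔT = -6.8 × 2.6 = -17.68°C → T = 2.52°C
T_parcel − T_env = 5.26 − 2.52 = +2.74°C

+2.74°C (parcel warmer than environment)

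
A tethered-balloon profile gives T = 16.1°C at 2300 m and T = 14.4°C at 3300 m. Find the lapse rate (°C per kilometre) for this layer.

Γ = −ΔT/Δz = (16.1 − 14.4) / (3300 − 2300) m
  = 1.7°C / 1 km = 1.7°C/km

1.7°C/km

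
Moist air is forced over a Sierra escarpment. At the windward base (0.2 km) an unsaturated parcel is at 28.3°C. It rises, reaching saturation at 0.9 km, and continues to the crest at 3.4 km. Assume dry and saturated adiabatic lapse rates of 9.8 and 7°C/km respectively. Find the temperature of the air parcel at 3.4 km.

Dry to 900 m: -9.8 × 0.7 km = -6.86°C, so T = 21.44°C.
Saturated to 3400 m: -7 × 2.5 km = -17.5°C, so T = 3.94°C.

3.94°C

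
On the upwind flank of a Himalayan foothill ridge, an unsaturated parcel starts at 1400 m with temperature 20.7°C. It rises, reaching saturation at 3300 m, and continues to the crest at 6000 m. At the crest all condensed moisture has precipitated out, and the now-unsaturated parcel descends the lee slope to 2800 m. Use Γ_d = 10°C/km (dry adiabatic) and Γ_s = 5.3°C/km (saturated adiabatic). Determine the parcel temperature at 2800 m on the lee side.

19.39°C

From 1400 m to 3300 m (dry): cools by 10 × 1.9 = 19°C, giving 1.7°C.
From 3300 m to 6000 m (saturated): cools by 5.3 × 2.7 = 14.31°C, giving -12.61°C.
From 6000 m to 2800 m (dry descent): warms by 10 × 3.2 = 32°C, giving 19.39°C.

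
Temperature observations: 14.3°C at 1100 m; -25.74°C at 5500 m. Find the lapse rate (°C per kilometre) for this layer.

9.1°C/km

Γ = −ΔT/Δz = (14.3 − (-25.74)) / (5500 − 1100) m
  = 40.04°C / 4.4 km = 9.1°C/km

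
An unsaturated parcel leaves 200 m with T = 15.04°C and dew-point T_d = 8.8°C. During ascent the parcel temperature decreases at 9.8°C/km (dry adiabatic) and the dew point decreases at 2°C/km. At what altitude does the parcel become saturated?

T and T_d converge at 9.8 − 2 = 7.8°C per km
Height above start = (15.04 − 8.8) / 7.8 = 0.8 km
LCL altitude = 200 m + 800 m = 1000 m

1000 m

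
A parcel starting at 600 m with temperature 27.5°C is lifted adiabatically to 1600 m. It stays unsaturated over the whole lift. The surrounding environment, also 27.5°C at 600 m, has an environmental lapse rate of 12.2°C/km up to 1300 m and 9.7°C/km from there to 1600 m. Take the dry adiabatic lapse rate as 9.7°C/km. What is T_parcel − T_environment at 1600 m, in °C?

Parcel:
  600–1600 m, dry: Δz = 1 km ⇒ ΔT = -9.7°C; T = 17.8°C
Environment:
  600–1300 m, environment, lower layer: Δz = 0.7 km ⇒ ΔT = -8.54°C; T = 18.96°C
  1300–1600 m, environment, upper layer: Δz = 0.3 km ⇒ ΔT = -2.91°C; T = 16.05°C
T_parcel − T_env = 17.8 − 16.05 = +1.75°C

+1.75°C (parcel warmer than environment)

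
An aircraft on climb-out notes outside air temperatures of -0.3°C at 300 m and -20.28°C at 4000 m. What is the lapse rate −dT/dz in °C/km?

Γ = −ΔT/Δz = (-0.3 − (-20.28)) / (4000 − 300) m
  = 19.98°C / 3.7 km = 5.4°C/km

5.4°C/km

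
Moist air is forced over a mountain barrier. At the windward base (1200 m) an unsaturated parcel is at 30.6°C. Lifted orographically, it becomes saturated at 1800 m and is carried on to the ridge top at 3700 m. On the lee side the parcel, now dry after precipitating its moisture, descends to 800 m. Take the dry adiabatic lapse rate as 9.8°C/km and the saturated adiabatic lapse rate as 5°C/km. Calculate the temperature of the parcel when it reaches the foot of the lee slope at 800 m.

43.64°C

1200 → 1800 m (dry, 9.8°C/km): ΔT = -9.8 × 0.6 = -5.88°C → T = 24.72°C
1800 → 3700 m (saturated, 5°C/km): ΔT = -5 × 1.9 = -9.5°C → T = 15.22°C
3700 → 800 m (dry descent, 9.8°C/km): ΔT = +9.8 × 2.9 = +28.42°C → T = 43.64°C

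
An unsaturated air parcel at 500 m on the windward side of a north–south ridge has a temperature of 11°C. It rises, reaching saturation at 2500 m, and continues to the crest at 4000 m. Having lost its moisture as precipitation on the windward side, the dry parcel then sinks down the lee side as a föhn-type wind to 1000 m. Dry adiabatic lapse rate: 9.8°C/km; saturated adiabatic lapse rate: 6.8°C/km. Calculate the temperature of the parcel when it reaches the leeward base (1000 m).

10.6°C

500–2500 m, dry: Δz = 2 km ⇒ ΔT = -19.6°C; T = -8.6°C
2500–4000 m, saturated: Δz = 1.5 km ⇒ ΔT = -10.2°C; T = -18.8°C
4000–1000 m, dry descent: Δz = 3 km ⇒ ΔT = +29.4°C; T = 10.6°C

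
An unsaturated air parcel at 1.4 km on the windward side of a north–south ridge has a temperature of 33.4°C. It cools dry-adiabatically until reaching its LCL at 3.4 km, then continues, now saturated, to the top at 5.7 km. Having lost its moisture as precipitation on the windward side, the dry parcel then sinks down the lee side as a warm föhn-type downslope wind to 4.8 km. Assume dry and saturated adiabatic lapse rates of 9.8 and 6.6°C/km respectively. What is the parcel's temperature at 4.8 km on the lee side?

Dry to 3400 m: -9.8 × 2 km = -19.6°C, so T = 13.8°C.
Saturated to 5700 m: -6.6 × 2.3 km = -15.18°C, so T = -1.38°C.
Dry descent to 4800 m: +9.8 × 0.9 km = +8.82°C, so T = 7.44°C.

7.44°C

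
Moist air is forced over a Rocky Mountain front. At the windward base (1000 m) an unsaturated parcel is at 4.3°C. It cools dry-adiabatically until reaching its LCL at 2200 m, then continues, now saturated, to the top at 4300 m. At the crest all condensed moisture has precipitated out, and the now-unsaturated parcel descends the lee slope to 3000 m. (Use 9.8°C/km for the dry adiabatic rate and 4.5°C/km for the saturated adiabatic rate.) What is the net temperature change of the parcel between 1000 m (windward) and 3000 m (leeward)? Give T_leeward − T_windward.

-8.47°C

Dry to 2200 m: -9.8 × 1.2 km = -11.76°C, so T = -7.46°C.
Saturated to 4300 m: -4.5 × 2.1 km = -9.45°C, so T = -16.91°C.
Dry descent to 3000 m: +9.8 × 1.3 km = +12.74°C, so T = -4.17°C.
Net change vs windward start: -4.17 − 4.3 = -8.47°C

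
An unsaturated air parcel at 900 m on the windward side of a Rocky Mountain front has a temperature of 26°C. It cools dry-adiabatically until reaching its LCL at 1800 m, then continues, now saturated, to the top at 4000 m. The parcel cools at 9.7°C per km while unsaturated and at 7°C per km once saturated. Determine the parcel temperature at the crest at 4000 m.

1.87°C

900 → 1800 m (dry, 9.7°C/km): ΔT = -9.7 × 0.9 = -8.73°C → T = 17.27°C
1800 → 4000 m (saturated, 7°C/km): ΔT = -7 × 2.2 = -15.4°C → T = 1.87°C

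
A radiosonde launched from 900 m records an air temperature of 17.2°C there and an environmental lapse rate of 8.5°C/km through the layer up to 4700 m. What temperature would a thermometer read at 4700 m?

-15.1°C

900–4700 m, environmental: Δz = 3.8 km ⇒ ΔT = -32.3°C; T = -15.1°C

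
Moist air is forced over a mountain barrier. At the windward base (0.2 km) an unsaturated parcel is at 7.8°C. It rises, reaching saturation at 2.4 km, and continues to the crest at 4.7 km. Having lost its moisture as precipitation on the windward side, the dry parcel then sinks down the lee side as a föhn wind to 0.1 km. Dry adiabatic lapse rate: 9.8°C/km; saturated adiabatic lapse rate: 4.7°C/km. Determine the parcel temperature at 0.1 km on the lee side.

20.51°C

Dry to 2400 m: -9.8 × 2.2 km = -21.56°C, so T = -13.76°C.
Saturated to 4700 m: -4.7 × 2.3 km = -10.81°C, so T = -24.57°C.
Dry descent to 100 m: +9.8 × 4.6 km = +45.08°C, so T = 20.51°C.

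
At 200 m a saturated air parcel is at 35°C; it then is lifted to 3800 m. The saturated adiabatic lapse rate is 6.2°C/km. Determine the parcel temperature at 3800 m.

12.68°C

200–3800 m, saturated adiabatic: Δz = 3.6 km ⇒ ΔT = -22.32°C; T = 12.68°C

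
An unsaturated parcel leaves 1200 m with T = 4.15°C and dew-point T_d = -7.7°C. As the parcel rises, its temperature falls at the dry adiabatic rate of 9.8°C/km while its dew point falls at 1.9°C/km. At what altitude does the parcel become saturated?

T and T_d converge at 9.8 − 1.9 = 7.9°C per km
Height above start = (4.15 − (-7.7)) / 7.9 = 1.5 km
LCL altitude = 1200 m + 1500 m = 2700 m

2700 m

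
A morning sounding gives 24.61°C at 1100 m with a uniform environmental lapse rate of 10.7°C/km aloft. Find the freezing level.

3400 m

Height above start = (24.61 − 0) / 10.7 = 2.3 km
Altitude = 1100 m + 2300 m = 3400 m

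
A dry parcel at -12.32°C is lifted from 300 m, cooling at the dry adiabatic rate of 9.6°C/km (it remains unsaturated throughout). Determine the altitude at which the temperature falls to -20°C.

Height above start = (-12.32 − (-20)) / 9.6 = 0.8 km
Altitude = 300 m + 800 m = 1100 m

1100 m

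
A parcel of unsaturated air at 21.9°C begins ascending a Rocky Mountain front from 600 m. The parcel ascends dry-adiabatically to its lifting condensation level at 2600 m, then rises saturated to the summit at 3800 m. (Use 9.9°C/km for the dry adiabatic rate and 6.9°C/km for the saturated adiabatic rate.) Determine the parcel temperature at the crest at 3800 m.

From 600 m to 2600 m (dry): cools by 9.9 × 2 = 19.8°C, giving 2.1°C.
From 2600 m to 3800 m (saturated): cools by 6.9 × 1.2 = 8.28°C, giving -6.18°C.

-6.18°C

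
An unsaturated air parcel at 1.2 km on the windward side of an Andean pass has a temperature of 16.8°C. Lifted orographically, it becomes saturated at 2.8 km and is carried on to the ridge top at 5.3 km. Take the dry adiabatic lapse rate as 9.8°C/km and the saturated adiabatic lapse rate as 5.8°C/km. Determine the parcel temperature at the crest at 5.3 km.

-13.38°C

1200 → 2800 m (dry, 9.8°C/km): ΔT = -9.8 × 1.6 = -15.68°C → T = 1.12°C
2800 → 5300 m (saturated, 5.8°C/km): ΔT = -5.8 × 2.5 = -14.5°C → T = -13.38°C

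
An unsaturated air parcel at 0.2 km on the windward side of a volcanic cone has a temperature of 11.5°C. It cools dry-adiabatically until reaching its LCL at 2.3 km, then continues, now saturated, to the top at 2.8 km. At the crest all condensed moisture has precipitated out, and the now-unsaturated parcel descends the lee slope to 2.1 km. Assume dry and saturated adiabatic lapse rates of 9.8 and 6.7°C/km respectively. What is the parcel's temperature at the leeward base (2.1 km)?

-5.57°C

From 200 m to 2300 m (dry): cools by 9.8 × 2.1 = 20.58°C, giving -9.08°C.
From 2300 m to 2800 m (saturated): cools by 6.7 × 0.5 = 3.35°C, giving -12.43°C.
From 2800 m to 2100 m (dry descent): warms by 9.8 × 0.7 = 6.86°C, giving -5.57°C.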